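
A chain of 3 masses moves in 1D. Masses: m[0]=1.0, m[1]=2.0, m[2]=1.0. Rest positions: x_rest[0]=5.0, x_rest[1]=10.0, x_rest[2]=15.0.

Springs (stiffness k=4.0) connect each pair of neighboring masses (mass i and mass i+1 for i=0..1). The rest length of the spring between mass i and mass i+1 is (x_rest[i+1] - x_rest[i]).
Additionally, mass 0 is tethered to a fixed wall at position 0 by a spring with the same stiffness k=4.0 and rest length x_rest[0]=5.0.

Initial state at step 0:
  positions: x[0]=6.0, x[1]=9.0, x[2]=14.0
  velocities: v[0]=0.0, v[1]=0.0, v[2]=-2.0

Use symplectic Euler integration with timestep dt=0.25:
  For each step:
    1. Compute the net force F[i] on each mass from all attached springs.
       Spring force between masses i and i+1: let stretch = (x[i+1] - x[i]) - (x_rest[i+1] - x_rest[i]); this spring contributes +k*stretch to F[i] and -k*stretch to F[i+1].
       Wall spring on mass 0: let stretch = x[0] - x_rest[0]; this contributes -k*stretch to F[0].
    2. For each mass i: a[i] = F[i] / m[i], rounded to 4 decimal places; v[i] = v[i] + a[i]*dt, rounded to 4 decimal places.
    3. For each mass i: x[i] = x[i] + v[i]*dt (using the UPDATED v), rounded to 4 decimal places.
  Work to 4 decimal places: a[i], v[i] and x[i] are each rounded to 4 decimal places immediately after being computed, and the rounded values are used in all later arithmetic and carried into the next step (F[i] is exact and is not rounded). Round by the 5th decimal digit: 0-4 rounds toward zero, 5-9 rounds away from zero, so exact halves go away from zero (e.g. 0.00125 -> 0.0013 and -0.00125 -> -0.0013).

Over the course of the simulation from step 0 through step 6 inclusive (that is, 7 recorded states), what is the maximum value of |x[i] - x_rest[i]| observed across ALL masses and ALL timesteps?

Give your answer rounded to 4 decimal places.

Step 0: x=[6.0000 9.0000 14.0000] v=[0.0000 0.0000 -2.0000]
Step 1: x=[5.2500 9.2500 13.5000] v=[-3.0000 1.0000 -2.0000]
Step 2: x=[4.1875 9.5313 13.1875] v=[-4.2500 1.1250 -1.2500]
Step 3: x=[3.4141 9.6016 13.2110] v=[-3.0937 0.2812 0.0938]
Step 4: x=[3.3340 9.3496 13.5821] v=[-0.3203 -1.0079 1.4844]
Step 5: x=[3.9243 8.8747 14.1451] v=[2.3613 -1.8995 2.2519]
Step 6: x=[4.7712 8.4398 14.6405] v=[3.3874 -1.7395 1.9815]
Max displacement = 1.8125

Answer: 1.8125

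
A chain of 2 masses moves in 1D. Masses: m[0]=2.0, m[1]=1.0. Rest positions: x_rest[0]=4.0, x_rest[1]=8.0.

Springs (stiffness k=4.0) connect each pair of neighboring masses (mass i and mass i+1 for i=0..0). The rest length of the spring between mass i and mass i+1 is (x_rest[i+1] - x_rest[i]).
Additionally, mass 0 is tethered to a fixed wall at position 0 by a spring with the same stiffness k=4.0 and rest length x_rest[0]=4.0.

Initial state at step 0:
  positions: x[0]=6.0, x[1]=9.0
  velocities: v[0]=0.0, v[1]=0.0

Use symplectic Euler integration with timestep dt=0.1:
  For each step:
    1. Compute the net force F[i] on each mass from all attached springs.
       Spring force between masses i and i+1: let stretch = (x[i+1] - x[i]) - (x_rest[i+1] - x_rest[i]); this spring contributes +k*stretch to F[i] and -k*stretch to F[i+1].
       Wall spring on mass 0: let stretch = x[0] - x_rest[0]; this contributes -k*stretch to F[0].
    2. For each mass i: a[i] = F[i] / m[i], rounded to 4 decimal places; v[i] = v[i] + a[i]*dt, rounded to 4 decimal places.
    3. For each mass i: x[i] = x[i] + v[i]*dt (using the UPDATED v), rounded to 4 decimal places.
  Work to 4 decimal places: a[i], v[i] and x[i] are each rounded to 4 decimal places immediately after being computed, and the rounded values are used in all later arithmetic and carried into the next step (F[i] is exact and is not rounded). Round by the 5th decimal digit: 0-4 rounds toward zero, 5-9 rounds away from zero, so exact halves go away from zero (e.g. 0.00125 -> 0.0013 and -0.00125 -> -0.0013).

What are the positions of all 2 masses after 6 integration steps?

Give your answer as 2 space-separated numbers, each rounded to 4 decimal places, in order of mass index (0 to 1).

Step 0: x=[6.0000 9.0000] v=[0.0000 0.0000]
Step 1: x=[5.9400 9.0400] v=[-0.6000 0.4000]
Step 2: x=[5.8232 9.1160] v=[-1.1680 0.7600]
Step 3: x=[5.6558 9.2203] v=[-1.6741 1.0429]
Step 4: x=[5.4466 9.3420] v=[-2.0924 1.2171]
Step 5: x=[5.2063 9.4679] v=[-2.4026 1.2589]
Step 6: x=[4.9472 9.5833] v=[-2.5915 1.1543]

Answer: 4.9472 9.5833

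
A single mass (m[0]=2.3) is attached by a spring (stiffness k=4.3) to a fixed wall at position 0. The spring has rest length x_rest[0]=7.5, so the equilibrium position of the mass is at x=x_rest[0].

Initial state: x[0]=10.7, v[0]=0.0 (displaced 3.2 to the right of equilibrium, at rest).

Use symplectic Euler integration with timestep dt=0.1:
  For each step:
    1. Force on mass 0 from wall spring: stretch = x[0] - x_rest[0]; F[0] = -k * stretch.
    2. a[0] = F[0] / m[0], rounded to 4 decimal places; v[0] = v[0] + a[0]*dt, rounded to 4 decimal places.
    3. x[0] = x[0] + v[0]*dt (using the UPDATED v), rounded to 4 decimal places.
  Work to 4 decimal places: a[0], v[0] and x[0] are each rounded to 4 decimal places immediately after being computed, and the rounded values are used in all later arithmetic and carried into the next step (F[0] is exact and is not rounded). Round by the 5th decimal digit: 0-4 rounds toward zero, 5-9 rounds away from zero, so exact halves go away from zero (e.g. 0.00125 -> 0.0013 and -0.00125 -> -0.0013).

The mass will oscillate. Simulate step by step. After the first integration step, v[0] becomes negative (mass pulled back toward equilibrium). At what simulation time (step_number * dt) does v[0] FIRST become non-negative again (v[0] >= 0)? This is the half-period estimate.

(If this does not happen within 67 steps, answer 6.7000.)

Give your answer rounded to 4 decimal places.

Step 0: x=[10.7000] v=[0.0000]
Step 1: x=[10.6402] v=[-0.5983]
Step 2: x=[10.5217] v=[-1.1854]
Step 3: x=[10.3467] v=[-1.7503]
Step 4: x=[10.1185] v=[-2.2825]
Step 5: x=[9.8413] v=[-2.7721]
Step 6: x=[9.5203] v=[-3.2098]
Step 7: x=[9.1616] v=[-3.5875]
Step 8: x=[8.7718] v=[-3.8982]
Step 9: x=[8.3582] v=[-4.1360]
Step 10: x=[7.9286] v=[-4.2965]
Step 11: x=[7.4909] v=[-4.3766]
Step 12: x=[7.0534] v=[-4.3749]
Step 13: x=[6.6243] v=[-4.2914]
Step 14: x=[6.2115] v=[-4.1277]
Step 15: x=[5.8228] v=[-3.8868]
Step 16: x=[5.4655] v=[-3.5732]
Step 17: x=[5.1462] v=[-3.1928]
Step 18: x=[4.8709] v=[-2.7527]
Step 19: x=[4.6448] v=[-2.2612]
Step 20: x=[4.4721] v=[-1.7274]
Step 21: x=[4.3560] v=[-1.1613]
Step 22: x=[4.2987] v=[-0.5735]
Step 23: x=[4.3012] v=[0.0250]
First v>=0 after going negative at step 23, time=2.3000

Answer: 2.3000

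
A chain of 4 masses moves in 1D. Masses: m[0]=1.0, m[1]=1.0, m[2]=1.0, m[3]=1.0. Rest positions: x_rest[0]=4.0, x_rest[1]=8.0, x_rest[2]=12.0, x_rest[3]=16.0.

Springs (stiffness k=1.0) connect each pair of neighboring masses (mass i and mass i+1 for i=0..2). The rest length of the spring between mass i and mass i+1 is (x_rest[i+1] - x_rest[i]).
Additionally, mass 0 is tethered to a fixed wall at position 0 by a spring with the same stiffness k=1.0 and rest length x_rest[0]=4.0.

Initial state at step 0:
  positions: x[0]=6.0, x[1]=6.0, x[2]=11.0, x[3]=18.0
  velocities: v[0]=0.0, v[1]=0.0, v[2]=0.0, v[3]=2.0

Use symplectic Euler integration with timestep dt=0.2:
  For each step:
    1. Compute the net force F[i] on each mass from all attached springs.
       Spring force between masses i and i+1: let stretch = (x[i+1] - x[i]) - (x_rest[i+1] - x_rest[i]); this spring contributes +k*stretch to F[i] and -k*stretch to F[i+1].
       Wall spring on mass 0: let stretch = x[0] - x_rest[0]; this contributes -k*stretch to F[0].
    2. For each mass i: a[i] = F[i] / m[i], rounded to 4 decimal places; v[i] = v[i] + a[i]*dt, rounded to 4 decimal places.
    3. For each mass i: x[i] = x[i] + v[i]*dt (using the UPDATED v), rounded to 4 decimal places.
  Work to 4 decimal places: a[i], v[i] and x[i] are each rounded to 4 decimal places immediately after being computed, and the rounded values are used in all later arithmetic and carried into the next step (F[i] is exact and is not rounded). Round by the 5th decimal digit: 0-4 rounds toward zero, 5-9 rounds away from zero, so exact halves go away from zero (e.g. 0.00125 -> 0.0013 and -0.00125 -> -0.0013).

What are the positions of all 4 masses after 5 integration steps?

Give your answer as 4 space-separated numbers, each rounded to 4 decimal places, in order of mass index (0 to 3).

Step 0: x=[6.0000 6.0000 11.0000 18.0000] v=[0.0000 0.0000 0.0000 2.0000]
Step 1: x=[5.7600 6.2000 11.0800 18.2800] v=[-1.2000 1.0000 0.4000 1.4000]
Step 2: x=[5.3072 6.5776 11.2528 18.4320] v=[-2.2640 1.8880 0.8640 0.7600]
Step 3: x=[4.6929 7.0914 11.5258 18.4568] v=[-3.0714 2.5690 1.3648 0.1242]
Step 4: x=[3.9868 7.6866 11.8986 18.3644] v=[-3.5303 2.9762 1.8641 -0.4620]
Step 5: x=[3.2693 8.3023 12.3616 18.1734] v=[-3.5877 3.0786 2.3149 -0.9552]

Answer: 3.2693 8.3023 12.3616 18.1734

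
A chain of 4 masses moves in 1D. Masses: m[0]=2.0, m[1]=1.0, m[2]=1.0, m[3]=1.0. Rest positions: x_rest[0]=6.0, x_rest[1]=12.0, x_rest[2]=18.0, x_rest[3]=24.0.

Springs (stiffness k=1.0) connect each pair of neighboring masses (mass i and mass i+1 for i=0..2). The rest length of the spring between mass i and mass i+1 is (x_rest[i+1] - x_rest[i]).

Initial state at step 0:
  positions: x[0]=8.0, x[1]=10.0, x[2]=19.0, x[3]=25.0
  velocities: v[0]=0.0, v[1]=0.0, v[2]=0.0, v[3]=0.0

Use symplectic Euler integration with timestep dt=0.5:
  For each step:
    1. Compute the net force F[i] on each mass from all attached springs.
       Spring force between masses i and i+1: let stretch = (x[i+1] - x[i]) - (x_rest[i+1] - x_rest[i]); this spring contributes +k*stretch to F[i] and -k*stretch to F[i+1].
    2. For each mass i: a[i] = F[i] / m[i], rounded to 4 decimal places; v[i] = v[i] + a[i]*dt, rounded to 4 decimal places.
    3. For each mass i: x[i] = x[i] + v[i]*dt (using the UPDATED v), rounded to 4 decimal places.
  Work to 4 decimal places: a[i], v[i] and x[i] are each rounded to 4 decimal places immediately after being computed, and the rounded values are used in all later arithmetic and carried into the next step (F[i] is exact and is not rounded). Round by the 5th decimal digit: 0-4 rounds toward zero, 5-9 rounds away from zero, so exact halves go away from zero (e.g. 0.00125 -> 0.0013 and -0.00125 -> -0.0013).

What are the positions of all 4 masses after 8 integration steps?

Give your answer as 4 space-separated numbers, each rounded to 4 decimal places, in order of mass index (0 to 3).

Step 0: x=[8.0000 10.0000 19.0000 25.0000] v=[0.0000 0.0000 0.0000 0.0000]
Step 1: x=[7.5000 11.7500 18.2500 25.0000] v=[-1.0000 3.5000 -1.5000 0.0000]
Step 2: x=[6.7813 14.0625 17.5625 24.8125] v=[-1.4375 4.6250 -1.3750 -0.3750]
Step 3: x=[6.2227 15.4297 17.8125 24.3125] v=[-1.1172 2.7344 0.5000 -1.0000]
Step 4: x=[6.0650 15.0909 19.0918 23.6875] v=[-0.3155 -0.6777 2.5586 -1.2500]
Step 5: x=[6.2855 13.4958 20.5198 23.4136] v=[0.4410 -3.1902 2.8560 -0.5479]
Step 6: x=[6.6573 11.8541 20.9153 23.9162] v=[0.7436 -3.2834 0.7909 1.0052]
Step 7: x=[6.9287 11.1785 19.7957 25.1686] v=[0.5428 -1.3512 -2.2393 2.5048]
Step 8: x=[6.9814 11.5948 17.8650 26.5778] v=[0.1053 0.8325 -3.8615 2.8184]

Answer: 6.9814 11.5948 17.8650 26.5778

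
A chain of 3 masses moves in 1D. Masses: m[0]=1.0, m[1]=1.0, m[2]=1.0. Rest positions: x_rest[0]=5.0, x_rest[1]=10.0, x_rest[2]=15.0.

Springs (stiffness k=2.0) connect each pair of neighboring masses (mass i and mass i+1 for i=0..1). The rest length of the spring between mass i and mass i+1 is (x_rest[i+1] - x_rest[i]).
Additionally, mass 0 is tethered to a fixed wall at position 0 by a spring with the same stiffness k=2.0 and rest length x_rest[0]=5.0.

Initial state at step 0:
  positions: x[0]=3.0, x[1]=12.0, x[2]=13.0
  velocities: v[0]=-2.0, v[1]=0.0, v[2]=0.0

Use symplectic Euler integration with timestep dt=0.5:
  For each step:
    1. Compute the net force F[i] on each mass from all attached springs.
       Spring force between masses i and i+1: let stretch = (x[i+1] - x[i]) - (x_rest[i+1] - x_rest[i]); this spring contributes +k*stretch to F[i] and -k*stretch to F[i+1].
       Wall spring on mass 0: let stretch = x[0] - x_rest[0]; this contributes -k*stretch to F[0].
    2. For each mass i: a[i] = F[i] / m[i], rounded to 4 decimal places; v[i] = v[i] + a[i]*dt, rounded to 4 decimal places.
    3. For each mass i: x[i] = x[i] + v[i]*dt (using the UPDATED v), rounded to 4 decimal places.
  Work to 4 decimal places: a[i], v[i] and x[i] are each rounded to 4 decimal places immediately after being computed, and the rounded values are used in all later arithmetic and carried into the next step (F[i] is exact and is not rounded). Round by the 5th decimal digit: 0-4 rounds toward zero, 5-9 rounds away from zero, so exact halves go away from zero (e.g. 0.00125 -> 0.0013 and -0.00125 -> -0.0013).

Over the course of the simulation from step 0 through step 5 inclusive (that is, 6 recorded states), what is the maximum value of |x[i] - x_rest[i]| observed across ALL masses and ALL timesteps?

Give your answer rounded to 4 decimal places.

Step 0: x=[3.0000 12.0000 13.0000] v=[-2.0000 0.0000 0.0000]
Step 1: x=[5.0000 8.0000 15.0000] v=[4.0000 -8.0000 4.0000]
Step 2: x=[6.0000 6.0000 16.0000] v=[2.0000 -4.0000 2.0000]
Step 3: x=[4.0000 9.0000 14.5000] v=[-4.0000 6.0000 -3.0000]
Step 4: x=[2.5000 12.2500 12.7500] v=[-3.0000 6.5000 -3.5000]
Step 5: x=[4.6250 10.8750 13.2500] v=[4.2500 -2.7500 1.0000]
Max displacement = 4.0000

Answer: 4.0000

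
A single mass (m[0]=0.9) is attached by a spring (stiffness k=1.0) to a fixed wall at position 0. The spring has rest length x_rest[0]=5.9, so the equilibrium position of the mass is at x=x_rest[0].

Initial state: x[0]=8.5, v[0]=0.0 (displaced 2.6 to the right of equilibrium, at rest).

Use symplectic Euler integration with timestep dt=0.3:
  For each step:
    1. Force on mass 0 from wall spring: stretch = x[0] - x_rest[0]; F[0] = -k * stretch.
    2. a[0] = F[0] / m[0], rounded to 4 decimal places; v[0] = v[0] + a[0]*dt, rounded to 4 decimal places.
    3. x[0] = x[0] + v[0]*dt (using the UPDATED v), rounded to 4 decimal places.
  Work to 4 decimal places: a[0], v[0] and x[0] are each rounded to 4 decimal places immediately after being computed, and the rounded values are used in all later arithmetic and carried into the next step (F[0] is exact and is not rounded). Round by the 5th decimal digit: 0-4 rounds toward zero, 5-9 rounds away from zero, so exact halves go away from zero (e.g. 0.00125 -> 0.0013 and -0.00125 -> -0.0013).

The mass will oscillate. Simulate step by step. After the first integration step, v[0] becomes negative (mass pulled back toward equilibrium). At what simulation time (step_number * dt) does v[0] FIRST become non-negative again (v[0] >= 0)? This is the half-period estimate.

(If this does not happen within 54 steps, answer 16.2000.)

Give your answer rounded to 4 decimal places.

Answer: 3.0000

Derivation:
Step 0: x=[8.5000] v=[0.0000]
Step 1: x=[8.2400] v=[-0.8667]
Step 2: x=[7.7460] v=[-1.6467]
Step 3: x=[7.0674] v=[-2.2620]
Step 4: x=[6.2721] v=[-2.6511]
Step 5: x=[5.4396] v=[-2.7751]
Step 6: x=[4.6531] v=[-2.6216]
Step 7: x=[3.9913] v=[-2.2060]
Step 8: x=[3.5204] v=[-1.5698]
Step 9: x=[3.2874] v=[-0.7766]
Step 10: x=[3.3157] v=[0.0943]
First v>=0 after going negative at step 10, time=3.0000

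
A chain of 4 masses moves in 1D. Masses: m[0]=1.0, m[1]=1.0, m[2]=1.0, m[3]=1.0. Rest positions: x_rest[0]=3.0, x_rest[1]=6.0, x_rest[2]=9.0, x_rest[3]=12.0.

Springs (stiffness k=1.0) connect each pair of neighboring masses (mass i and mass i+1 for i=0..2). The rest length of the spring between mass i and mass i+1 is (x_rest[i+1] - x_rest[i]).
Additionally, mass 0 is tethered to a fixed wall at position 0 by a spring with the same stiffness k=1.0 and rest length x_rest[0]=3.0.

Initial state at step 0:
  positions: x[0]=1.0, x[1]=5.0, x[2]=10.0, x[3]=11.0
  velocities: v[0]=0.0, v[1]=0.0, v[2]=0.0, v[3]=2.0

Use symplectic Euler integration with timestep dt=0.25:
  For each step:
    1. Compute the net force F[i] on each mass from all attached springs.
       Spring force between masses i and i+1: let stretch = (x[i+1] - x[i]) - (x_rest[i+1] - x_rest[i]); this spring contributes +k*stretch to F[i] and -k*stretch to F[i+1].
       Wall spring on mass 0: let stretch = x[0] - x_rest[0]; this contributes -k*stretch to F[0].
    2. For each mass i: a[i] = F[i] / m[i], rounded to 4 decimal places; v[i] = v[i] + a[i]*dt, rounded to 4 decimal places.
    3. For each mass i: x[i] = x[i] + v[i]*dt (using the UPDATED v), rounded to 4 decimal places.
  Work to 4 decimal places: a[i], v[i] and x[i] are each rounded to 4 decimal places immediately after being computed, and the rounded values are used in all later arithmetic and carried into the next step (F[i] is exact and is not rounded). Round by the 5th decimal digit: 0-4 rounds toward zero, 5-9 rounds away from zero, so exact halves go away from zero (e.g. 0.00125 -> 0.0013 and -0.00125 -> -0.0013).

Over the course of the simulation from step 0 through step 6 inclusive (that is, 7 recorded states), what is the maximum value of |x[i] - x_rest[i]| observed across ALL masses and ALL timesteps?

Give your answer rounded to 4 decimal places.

Step 0: x=[1.0000 5.0000 10.0000 11.0000] v=[0.0000 0.0000 0.0000 2.0000]
Step 1: x=[1.1875 5.0625 9.7500 11.6250] v=[0.7500 0.2500 -1.0000 2.5000]
Step 2: x=[1.5430 5.1758 9.3242 12.3203] v=[1.4219 0.4531 -1.7031 2.7813]
Step 3: x=[2.0291 5.3213 8.8264 13.0159] v=[1.9444 0.5820 -1.9912 2.7823]
Step 4: x=[2.5942 5.4801 8.3714 13.6371] v=[2.2602 0.6352 -1.8201 2.4849]
Step 5: x=[3.1775 5.6393 8.0648 14.1167] v=[2.3331 0.6366 -1.2265 1.9185]
Step 6: x=[3.7161 5.7962 7.9848 14.4056] v=[2.1542 0.6275 -0.3199 1.1555]
Max displacement = 2.4056

Answer: 2.4056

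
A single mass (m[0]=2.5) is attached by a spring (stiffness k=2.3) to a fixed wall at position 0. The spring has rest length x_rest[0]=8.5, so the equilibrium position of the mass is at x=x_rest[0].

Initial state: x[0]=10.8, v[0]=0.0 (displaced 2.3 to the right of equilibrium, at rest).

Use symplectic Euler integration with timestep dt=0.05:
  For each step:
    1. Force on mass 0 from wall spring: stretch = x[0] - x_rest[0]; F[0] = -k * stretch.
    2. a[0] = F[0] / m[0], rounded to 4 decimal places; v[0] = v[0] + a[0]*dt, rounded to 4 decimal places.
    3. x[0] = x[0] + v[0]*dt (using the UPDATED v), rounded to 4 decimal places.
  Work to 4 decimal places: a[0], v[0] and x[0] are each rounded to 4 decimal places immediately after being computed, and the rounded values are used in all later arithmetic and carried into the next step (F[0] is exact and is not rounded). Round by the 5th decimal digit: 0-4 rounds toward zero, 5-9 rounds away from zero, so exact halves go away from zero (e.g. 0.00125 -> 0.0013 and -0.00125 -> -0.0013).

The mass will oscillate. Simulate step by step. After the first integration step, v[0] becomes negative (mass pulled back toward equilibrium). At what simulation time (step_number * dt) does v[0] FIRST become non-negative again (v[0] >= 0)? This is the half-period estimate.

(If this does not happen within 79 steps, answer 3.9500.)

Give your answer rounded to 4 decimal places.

Step 0: x=[10.8000] v=[0.0000]
Step 1: x=[10.7947] v=[-0.1058]
Step 2: x=[10.7841] v=[-0.2114]
Step 3: x=[10.7683] v=[-0.3165]
Step 4: x=[10.7473] v=[-0.4208]
Step 5: x=[10.7211] v=[-0.5242]
Step 6: x=[10.6898] v=[-0.6264]
Step 7: x=[10.6534] v=[-0.7271]
Step 8: x=[10.6121] v=[-0.8262]
Step 9: x=[10.5659] v=[-0.9234]
Step 10: x=[10.5150] v=[-1.0184]
Step 11: x=[10.4594] v=[-1.1111]
Step 12: x=[10.3993] v=[-1.2012]
Step 13: x=[10.3349] v=[-1.2886]
Step 14: x=[10.2663] v=[-1.3730]
Step 15: x=[10.1936] v=[-1.4543]
Step 16: x=[10.1170] v=[-1.5322]
Step 17: x=[10.0367] v=[-1.6066]
Step 18: x=[9.9528] v=[-1.6773]
Step 19: x=[9.8656] v=[-1.7441]
Step 20: x=[9.7753] v=[-1.8069]
Step 21: x=[9.6820] v=[-1.8656]
Step 22: x=[9.5860] v=[-1.9200]
Step 23: x=[9.4875] v=[-1.9700]
Step 24: x=[9.3867] v=[-2.0154]
Step 25: x=[9.2839] v=[-2.0562]
Step 26: x=[9.1793] v=[-2.0923]
Step 27: x=[9.0731] v=[-2.1236]
Step 28: x=[8.9656] v=[-2.1500]
Step 29: x=[8.8570] v=[-2.1714]
Step 30: x=[8.7476] v=[-2.1878]
Step 31: x=[8.6376] v=[-2.1992]
Step 32: x=[8.5273] v=[-2.2055]
Step 33: x=[8.4170] v=[-2.2068]
Step 34: x=[8.3069] v=[-2.2030]
Step 35: x=[8.1972] v=[-2.1941]
Step 36: x=[8.0882] v=[-2.1802]
Step 37: x=[7.9801] v=[-2.1613]
Step 38: x=[7.8732] v=[-2.1374]
Step 39: x=[7.7678] v=[-2.1086]
Step 40: x=[7.6641] v=[-2.0749]
Step 41: x=[7.5623] v=[-2.0365]
Step 42: x=[7.4626] v=[-1.9934]
Step 43: x=[7.3653] v=[-1.9457]
Step 44: x=[7.2706] v=[-1.8935]
Step 45: x=[7.1788] v=[-1.8370]
Step 46: x=[7.0900] v=[-1.7762]
Step 47: x=[7.0044] v=[-1.7113]
Step 48: x=[6.9223] v=[-1.6425]
Step 49: x=[6.8438] v=[-1.5699]
Step 50: x=[6.7691] v=[-1.4937]
Step 51: x=[6.6984] v=[-1.4141]
Step 52: x=[6.6318] v=[-1.3312]
Step 53: x=[6.5695] v=[-1.2453]
Step 54: x=[6.5117] v=[-1.1565]
Step 55: x=[6.4585] v=[-1.0650]
Step 56: x=[6.4099] v=[-0.9711]
Step 57: x=[6.3662] v=[-0.8750]
Step 58: x=[6.3274] v=[-0.7768]
Step 59: x=[6.2936] v=[-0.6769]
Step 60: x=[6.2648] v=[-0.5754]
Step 61: x=[6.2412] v=[-0.4726]
Step 62: x=[6.2228] v=[-0.3687]
Step 63: x=[6.2096] v=[-0.2640]
Step 64: x=[6.2017] v=[-0.1586]
Step 65: x=[6.1991] v=[-0.0529]
Step 66: x=[6.2017] v=[0.0529]
First v>=0 after going negative at step 66, time=3.3000

Answer: 3.3000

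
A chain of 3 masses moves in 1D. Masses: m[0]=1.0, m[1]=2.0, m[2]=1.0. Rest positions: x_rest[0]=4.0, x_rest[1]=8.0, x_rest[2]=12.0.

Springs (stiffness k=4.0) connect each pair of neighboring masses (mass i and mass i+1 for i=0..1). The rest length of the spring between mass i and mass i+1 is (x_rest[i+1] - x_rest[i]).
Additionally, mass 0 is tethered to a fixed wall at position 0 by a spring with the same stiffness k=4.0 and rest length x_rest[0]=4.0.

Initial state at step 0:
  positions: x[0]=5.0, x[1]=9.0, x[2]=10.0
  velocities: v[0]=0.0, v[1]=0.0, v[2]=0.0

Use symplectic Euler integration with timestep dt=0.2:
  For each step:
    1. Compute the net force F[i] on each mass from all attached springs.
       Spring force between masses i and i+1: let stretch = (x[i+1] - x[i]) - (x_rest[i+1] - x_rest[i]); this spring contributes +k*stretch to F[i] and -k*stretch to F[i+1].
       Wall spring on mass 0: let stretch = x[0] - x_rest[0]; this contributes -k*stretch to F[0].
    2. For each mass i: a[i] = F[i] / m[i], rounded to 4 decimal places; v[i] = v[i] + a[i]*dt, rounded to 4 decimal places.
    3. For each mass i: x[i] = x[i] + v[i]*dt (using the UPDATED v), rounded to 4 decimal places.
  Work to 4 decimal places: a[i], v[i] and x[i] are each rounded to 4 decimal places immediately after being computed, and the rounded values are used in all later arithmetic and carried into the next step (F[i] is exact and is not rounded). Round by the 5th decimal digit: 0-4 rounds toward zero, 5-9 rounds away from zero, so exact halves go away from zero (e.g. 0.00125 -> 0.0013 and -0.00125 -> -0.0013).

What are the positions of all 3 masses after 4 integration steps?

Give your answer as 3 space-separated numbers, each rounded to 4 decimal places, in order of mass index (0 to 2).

Step 0: x=[5.0000 9.0000 10.0000] v=[0.0000 0.0000 0.0000]
Step 1: x=[4.8400 8.7600 10.4800] v=[-0.8000 -1.2000 2.4000]
Step 2: x=[4.5328 8.3440 11.3248] v=[-1.5360 -2.0800 4.2240]
Step 3: x=[4.1101 7.8616 12.3327] v=[-2.1133 -2.4122 5.0394]
Step 4: x=[3.6301 7.4367 13.2652] v=[-2.4002 -2.1244 4.6625]

Answer: 3.6301 7.4367 13.2652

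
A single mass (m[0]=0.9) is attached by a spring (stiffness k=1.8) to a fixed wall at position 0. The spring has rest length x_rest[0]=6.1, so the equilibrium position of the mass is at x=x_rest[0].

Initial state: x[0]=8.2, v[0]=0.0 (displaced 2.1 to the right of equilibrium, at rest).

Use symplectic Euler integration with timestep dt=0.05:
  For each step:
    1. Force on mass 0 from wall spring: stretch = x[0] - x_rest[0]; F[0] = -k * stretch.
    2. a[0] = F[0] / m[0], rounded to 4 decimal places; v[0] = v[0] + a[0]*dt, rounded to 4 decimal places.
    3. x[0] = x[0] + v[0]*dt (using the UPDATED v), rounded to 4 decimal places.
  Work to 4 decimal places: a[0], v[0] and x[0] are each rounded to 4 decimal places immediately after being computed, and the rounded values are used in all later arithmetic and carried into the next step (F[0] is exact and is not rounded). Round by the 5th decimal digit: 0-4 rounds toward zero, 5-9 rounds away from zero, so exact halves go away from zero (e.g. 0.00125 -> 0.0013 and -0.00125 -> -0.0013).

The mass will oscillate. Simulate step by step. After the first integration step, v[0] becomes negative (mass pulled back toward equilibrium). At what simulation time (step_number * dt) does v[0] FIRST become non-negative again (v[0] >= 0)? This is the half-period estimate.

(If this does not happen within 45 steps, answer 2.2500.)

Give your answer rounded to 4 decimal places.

Answer: 2.2500

Derivation:
Step 0: x=[8.2000] v=[0.0000]
Step 1: x=[8.1895] v=[-0.2100]
Step 2: x=[8.1686] v=[-0.4190]
Step 3: x=[8.1373] v=[-0.6259]
Step 4: x=[8.0958] v=[-0.8296]
Step 5: x=[8.0443] v=[-1.0292]
Step 6: x=[7.9831] v=[-1.2236]
Step 7: x=[7.9125] v=[-1.4119]
Step 8: x=[7.8328] v=[-1.5932]
Step 9: x=[7.7445] v=[-1.7665]
Step 10: x=[7.6480] v=[-1.9310]
Step 11: x=[7.5437] v=[-2.0858]
Step 12: x=[7.4322] v=[-2.2302]
Step 13: x=[7.3140] v=[-2.3634]
Step 14: x=[7.1898] v=[-2.4848]
Step 15: x=[7.0601] v=[-2.5938]
Step 16: x=[6.9256] v=[-2.6898]
Step 17: x=[6.7870] v=[-2.7724]
Step 18: x=[6.6449] v=[-2.8411]
Step 19: x=[6.5001] v=[-2.8956]
Step 20: x=[6.3533] v=[-2.9356]
Step 21: x=[6.2053] v=[-2.9609]
Step 22: x=[6.0567] v=[-2.9714]
Step 23: x=[5.9083] v=[-2.9671]
Step 24: x=[5.7609] v=[-2.9479]
Step 25: x=[5.6152] v=[-2.9140]
Step 26: x=[5.4719] v=[-2.8655]
Step 27: x=[5.3318] v=[-2.8027]
Step 28: x=[5.1955] v=[-2.7259]
Step 29: x=[5.0637] v=[-2.6355]
Step 30: x=[4.9371] v=[-2.5319]
Step 31: x=[4.8163] v=[-2.4156]
Step 32: x=[4.7019] v=[-2.2872]
Step 33: x=[4.5945] v=[-2.1474]
Step 34: x=[4.4947] v=[-1.9969]
Step 35: x=[4.4029] v=[-1.8364]
Step 36: x=[4.3196] v=[-1.6667]
Step 37: x=[4.2452] v=[-1.4887]
Step 38: x=[4.1800] v=[-1.3032]
Step 39: x=[4.1244] v=[-1.1112]
Step 40: x=[4.0787] v=[-0.9136]
Step 41: x=[4.0431] v=[-0.7115]
Step 42: x=[4.0178] v=[-0.5058]
Step 43: x=[4.0029] v=[-0.2976]
Step 44: x=[3.9985] v=[-0.0879]
Step 45: x=[4.0046] v=[0.1223]
First v>=0 after going negative at step 45, time=2.2500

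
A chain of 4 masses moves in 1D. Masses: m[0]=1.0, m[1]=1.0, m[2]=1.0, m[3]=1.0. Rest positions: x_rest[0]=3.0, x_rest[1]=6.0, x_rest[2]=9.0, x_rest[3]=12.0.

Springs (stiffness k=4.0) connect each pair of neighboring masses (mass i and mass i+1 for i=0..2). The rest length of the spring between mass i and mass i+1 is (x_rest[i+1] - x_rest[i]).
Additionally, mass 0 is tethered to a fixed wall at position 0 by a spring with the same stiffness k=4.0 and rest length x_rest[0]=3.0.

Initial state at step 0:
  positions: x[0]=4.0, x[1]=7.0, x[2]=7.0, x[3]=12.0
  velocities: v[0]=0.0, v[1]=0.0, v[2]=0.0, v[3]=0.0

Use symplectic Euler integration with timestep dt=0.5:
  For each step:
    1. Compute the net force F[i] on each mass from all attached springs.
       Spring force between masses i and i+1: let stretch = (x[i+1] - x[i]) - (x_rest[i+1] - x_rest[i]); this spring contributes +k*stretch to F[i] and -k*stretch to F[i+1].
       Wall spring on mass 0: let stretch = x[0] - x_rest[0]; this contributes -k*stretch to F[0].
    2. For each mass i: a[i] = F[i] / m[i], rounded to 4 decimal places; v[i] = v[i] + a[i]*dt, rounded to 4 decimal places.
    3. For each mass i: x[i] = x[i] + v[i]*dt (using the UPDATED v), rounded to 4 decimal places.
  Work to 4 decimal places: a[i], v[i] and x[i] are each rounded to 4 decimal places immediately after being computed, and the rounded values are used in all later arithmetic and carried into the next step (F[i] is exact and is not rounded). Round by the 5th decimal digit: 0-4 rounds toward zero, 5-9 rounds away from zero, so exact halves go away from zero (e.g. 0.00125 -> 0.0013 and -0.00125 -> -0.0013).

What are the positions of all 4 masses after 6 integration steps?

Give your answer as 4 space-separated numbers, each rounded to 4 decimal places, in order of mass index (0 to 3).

Step 0: x=[4.0000 7.0000 7.0000 12.0000] v=[0.0000 0.0000 0.0000 0.0000]
Step 1: x=[3.0000 4.0000 12.0000 10.0000] v=[-2.0000 -6.0000 10.0000 -4.0000]
Step 2: x=[0.0000 8.0000 7.0000 13.0000] v=[-6.0000 8.0000 -10.0000 6.0000]
Step 3: x=[5.0000 3.0000 9.0000 13.0000] v=[10.0000 -10.0000 4.0000 0.0000]
Step 4: x=[3.0000 6.0000 9.0000 12.0000] v=[-4.0000 6.0000 0.0000 -2.0000]
Step 5: x=[1.0000 9.0000 9.0000 11.0000] v=[-4.0000 6.0000 0.0000 -2.0000]
Step 6: x=[6.0000 4.0000 11.0000 11.0000] v=[10.0000 -10.0000 4.0000 0.0000]

Answer: 6.0000 4.0000 11.0000 11.0000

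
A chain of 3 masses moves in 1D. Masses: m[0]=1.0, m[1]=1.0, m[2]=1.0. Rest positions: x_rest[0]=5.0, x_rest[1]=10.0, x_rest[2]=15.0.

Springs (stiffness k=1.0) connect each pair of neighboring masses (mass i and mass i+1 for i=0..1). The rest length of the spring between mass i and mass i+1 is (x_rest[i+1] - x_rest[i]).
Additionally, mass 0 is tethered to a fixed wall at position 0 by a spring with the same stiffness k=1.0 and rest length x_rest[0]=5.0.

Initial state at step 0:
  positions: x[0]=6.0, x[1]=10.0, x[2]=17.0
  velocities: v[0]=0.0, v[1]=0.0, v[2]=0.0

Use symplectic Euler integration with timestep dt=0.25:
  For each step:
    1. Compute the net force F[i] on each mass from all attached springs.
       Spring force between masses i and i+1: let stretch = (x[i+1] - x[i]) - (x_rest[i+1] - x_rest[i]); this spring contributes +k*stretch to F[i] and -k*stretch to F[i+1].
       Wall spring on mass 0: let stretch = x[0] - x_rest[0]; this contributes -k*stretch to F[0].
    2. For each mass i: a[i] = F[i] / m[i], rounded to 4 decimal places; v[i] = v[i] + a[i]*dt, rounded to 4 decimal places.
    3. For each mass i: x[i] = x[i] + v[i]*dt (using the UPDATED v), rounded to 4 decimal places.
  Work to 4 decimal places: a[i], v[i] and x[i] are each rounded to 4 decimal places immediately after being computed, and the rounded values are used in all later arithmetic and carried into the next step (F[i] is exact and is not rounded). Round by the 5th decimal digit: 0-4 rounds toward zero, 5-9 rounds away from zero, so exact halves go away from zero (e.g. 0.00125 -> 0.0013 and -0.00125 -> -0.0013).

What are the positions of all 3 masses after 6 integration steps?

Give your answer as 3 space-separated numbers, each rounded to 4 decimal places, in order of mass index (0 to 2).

Answer: 4.8492 11.7922 15.4653

Derivation:
Step 0: x=[6.0000 10.0000 17.0000] v=[0.0000 0.0000 0.0000]
Step 1: x=[5.8750 10.1875 16.8750] v=[-0.5000 0.7500 -0.5000]
Step 2: x=[5.6524 10.5235 16.6445] v=[-0.8906 1.3438 -0.9219]
Step 3: x=[5.3809 10.9376 16.3440] v=[-1.0859 1.6563 -1.2022]
Step 4: x=[5.1204 11.3423 16.0181] v=[-1.0420 1.6187 -1.3038]
Step 5: x=[4.9288 11.6504 15.7124] v=[-0.7666 1.2322 -1.2228]
Step 6: x=[4.8492 11.7922 15.4653] v=[-0.3184 0.5673 -0.9883]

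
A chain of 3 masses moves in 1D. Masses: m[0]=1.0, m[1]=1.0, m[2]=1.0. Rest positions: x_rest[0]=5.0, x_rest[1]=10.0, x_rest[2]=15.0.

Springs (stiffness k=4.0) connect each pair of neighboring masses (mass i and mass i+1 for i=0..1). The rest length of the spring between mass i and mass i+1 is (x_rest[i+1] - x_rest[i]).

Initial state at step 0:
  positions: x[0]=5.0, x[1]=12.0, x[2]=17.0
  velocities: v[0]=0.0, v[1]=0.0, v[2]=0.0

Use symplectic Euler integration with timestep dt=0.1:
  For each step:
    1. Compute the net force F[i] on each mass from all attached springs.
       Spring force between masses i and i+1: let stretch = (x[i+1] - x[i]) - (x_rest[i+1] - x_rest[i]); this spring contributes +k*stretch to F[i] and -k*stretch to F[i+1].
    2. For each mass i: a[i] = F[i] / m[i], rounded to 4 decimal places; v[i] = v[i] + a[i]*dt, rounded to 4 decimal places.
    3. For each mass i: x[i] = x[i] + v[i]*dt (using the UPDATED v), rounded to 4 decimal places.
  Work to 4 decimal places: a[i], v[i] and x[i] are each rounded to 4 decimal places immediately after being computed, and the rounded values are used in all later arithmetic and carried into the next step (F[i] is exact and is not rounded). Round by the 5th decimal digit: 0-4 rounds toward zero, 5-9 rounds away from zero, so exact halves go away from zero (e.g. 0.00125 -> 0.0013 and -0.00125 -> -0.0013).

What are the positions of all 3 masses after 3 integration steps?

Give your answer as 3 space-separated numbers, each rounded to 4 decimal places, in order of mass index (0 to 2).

Step 0: x=[5.0000 12.0000 17.0000] v=[0.0000 0.0000 0.0000]
Step 1: x=[5.0800 11.9200 17.0000] v=[0.8000 -0.8000 0.0000]
Step 2: x=[5.2336 11.7696 16.9968] v=[1.5360 -1.5040 -0.0320]
Step 3: x=[5.4486 11.5669 16.9845] v=[2.1504 -2.0275 -0.1229]

Answer: 5.4486 11.5669 16.9845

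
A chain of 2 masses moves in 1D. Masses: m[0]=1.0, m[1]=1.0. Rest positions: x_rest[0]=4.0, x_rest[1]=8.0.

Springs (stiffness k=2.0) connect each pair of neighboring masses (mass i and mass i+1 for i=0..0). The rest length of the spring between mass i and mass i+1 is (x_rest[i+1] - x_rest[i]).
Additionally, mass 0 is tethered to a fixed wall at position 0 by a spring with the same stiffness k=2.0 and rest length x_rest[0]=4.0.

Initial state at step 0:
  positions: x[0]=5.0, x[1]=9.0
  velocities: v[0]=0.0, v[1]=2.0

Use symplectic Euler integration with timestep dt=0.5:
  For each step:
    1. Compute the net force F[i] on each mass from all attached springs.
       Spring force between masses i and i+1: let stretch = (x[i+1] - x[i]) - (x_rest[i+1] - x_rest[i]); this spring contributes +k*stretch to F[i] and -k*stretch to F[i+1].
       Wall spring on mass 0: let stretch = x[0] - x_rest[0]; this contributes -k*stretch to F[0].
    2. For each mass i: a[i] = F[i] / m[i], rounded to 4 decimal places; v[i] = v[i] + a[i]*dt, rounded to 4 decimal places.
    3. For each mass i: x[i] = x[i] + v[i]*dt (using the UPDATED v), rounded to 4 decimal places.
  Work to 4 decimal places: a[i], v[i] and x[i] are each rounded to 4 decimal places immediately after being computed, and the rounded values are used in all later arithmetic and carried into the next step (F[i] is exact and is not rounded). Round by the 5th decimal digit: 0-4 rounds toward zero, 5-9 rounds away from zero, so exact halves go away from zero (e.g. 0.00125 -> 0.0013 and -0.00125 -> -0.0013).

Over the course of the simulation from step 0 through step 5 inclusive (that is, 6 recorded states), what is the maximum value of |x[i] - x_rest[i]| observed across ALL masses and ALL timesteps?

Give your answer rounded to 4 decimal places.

Answer: 2.2500

Derivation:
Step 0: x=[5.0000 9.0000] v=[0.0000 2.0000]
Step 1: x=[4.5000 10.0000] v=[-1.0000 2.0000]
Step 2: x=[4.5000 10.2500] v=[0.0000 0.5000]
Step 3: x=[5.1250 9.6250] v=[1.2500 -1.2500]
Step 4: x=[5.4375 8.7500] v=[0.6250 -1.7500]
Step 5: x=[4.6875 8.2188] v=[-1.5000 -1.0625]
Max displacement = 2.2500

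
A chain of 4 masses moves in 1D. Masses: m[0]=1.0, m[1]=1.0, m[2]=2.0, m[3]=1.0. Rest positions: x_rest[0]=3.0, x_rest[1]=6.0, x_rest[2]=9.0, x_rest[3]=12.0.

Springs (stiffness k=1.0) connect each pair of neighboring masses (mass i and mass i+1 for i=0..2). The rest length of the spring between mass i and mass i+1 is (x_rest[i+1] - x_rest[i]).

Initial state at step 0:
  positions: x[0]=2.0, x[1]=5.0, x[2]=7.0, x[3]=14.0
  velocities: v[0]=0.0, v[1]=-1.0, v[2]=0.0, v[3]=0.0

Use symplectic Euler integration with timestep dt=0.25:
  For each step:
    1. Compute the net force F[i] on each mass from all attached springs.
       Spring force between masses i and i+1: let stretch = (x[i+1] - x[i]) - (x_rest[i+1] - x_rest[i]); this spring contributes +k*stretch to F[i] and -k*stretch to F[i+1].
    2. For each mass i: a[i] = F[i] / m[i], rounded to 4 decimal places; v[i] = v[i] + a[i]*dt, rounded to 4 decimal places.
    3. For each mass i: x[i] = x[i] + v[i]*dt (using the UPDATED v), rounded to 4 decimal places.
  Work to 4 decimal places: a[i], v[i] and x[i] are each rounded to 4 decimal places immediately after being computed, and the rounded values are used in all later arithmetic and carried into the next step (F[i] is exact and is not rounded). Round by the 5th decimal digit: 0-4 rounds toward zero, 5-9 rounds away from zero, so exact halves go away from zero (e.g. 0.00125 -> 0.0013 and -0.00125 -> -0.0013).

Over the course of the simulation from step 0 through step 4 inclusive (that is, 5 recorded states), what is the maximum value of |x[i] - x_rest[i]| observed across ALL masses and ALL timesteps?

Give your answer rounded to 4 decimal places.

Answer: 2.1051

Derivation:
Step 0: x=[2.0000 5.0000 7.0000 14.0000] v=[0.0000 -1.0000 0.0000 0.0000]
Step 1: x=[2.0000 4.6875 7.1563 13.7500] v=[0.0000 -1.2500 0.6250 -1.0000]
Step 2: x=[1.9805 4.3613 7.4415 13.2754] v=[-0.0781 -1.3047 1.1406 -1.8984]
Step 3: x=[1.9223 4.0788 7.8127 12.6237] v=[-0.2329 -1.1299 1.4848 -2.6069]
Step 4: x=[1.8114 3.8949 8.2176 11.8588] v=[-0.4438 -0.7356 1.6195 -3.0597]
Max displacement = 2.1051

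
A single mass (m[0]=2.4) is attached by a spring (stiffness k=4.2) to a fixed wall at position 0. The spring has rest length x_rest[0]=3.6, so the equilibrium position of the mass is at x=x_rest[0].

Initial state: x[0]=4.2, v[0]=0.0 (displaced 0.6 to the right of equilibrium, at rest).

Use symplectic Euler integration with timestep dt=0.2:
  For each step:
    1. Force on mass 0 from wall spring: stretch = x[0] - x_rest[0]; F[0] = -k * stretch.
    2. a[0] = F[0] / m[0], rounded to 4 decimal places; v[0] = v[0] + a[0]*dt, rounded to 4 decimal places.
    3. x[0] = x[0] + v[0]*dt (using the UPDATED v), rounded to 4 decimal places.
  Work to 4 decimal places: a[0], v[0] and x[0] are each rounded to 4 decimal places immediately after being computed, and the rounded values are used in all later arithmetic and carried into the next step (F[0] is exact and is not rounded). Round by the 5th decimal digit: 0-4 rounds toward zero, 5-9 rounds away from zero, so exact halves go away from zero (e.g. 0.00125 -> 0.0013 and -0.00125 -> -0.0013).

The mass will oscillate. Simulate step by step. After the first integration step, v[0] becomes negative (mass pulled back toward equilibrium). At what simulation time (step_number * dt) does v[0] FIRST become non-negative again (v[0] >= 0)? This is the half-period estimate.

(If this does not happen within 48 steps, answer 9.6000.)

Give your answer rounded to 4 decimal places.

Step 0: x=[4.2000] v=[0.0000]
Step 1: x=[4.1580] v=[-0.2100]
Step 2: x=[4.0769] v=[-0.4053]
Step 3: x=[3.9625] v=[-0.5722]
Step 4: x=[3.8227] v=[-0.6991]
Step 5: x=[3.6673] v=[-0.7770]
Step 6: x=[3.5072] v=[-0.8006]
Step 7: x=[3.3536] v=[-0.7681]
Step 8: x=[3.2172] v=[-0.6819]
Step 9: x=[3.1076] v=[-0.5479]
Step 10: x=[3.0325] v=[-0.3756]
Step 11: x=[2.9971] v=[-0.1770]
Step 12: x=[3.0039] v=[0.0340]
First v>=0 after going negative at step 12, time=2.4000

Answer: 2.4000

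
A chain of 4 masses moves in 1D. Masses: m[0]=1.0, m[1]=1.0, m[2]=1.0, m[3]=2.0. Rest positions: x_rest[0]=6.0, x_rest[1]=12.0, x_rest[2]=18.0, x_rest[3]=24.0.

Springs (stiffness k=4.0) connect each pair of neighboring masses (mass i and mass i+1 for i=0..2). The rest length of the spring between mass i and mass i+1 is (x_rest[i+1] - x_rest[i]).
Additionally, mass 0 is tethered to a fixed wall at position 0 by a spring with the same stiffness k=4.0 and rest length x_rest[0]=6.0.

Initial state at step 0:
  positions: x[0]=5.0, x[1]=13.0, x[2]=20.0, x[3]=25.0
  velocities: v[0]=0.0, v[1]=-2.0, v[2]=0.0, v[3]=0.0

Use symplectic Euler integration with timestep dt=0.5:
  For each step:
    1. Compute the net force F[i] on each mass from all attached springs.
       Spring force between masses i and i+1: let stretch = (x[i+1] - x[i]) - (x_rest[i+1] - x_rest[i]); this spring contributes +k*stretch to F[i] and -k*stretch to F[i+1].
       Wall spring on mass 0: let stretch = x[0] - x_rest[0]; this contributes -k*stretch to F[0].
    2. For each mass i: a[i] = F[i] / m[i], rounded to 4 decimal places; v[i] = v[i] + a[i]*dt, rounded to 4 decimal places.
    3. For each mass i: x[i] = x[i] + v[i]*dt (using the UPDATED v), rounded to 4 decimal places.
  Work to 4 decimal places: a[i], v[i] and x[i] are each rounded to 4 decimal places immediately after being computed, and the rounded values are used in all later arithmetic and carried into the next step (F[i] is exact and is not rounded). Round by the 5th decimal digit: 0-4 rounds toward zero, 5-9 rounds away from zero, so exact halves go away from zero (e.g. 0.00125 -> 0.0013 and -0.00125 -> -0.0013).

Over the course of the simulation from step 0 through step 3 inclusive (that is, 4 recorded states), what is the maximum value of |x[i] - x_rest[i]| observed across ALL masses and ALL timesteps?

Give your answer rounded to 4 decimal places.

Step 0: x=[5.0000 13.0000 20.0000 25.0000] v=[0.0000 -2.0000 0.0000 0.0000]
Step 1: x=[8.0000 11.0000 18.0000 25.5000] v=[6.0000 -4.0000 -4.0000 1.0000]
Step 2: x=[6.0000 13.0000 16.5000 25.2500] v=[-4.0000 4.0000 -3.0000 -0.5000]
Step 3: x=[5.0000 11.5000 20.2500 23.6250] v=[-2.0000 -3.0000 7.5000 -3.2500]
Max displacement = 2.2500

Answer: 2.2500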